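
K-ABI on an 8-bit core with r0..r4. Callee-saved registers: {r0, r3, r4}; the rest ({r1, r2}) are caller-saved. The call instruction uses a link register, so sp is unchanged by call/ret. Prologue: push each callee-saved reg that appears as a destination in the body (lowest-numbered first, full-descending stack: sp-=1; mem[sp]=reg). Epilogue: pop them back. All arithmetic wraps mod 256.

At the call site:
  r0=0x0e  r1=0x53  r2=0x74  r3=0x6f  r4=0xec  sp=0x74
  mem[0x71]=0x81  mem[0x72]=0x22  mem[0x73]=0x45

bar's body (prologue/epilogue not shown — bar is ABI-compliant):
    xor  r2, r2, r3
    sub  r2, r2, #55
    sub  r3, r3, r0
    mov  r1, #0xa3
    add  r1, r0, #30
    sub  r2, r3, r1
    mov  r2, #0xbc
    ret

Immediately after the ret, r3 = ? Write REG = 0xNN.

REG = 0x6f

prologue: push r3 → mem[0x73]=0x6f, sp=0x73
body[0] xor  r2, r2, r3 → r2=0x1b
body[1] sub  r2, r2, #55 → r2=0xe4
body[2] sub  r3, r3, r0 → r3=0x61
body[3] mov  r1, #0xa3 → r1=0xa3
body[4] add  r1, r0, #30 → r1=0x2c
body[5] sub  r2, r3, r1 → r2=0x35
body[6] mov  r2, #0xbc → r2=0xbc
epilogue: pop r3=0x6f, sp=0x74
r3 is callee-saved → restored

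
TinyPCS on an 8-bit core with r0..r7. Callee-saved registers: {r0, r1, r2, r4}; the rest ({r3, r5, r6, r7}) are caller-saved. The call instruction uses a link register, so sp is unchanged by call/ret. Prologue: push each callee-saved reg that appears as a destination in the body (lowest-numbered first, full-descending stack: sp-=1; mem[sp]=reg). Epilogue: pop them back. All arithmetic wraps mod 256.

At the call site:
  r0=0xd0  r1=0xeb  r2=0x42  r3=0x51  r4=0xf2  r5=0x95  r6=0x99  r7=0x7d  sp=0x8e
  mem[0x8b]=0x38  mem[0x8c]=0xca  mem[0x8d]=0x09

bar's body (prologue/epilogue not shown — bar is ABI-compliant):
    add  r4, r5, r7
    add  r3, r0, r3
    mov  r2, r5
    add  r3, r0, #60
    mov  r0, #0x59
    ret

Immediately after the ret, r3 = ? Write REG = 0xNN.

prologue: push r0 -> mem[0x8d]=0xd0, sp=0x8d
prologue: push r2 -> mem[0x8c]=0x42, sp=0x8c
prologue: push r4 -> mem[0x8b]=0xf2, sp=0x8b
body[0] add  r4, r5, r7 -> r4=0x12
body[1] add  r3, r0, r3 -> r3=0x21
body[2] mov  r2, r5 -> r2=0x95
body[3] add  r3, r0, #60 -> r3=0x0c
body[4] mov  r0, #0x59 -> r0=0x59
epilogue: pop r4=0xf2, sp=0x8c
epilogue: pop r2=0x42, sp=0x8d
epilogue: pop r0=0xd0, sp=0x8e
r3 is caller-saved -> body value

REG = 0x0c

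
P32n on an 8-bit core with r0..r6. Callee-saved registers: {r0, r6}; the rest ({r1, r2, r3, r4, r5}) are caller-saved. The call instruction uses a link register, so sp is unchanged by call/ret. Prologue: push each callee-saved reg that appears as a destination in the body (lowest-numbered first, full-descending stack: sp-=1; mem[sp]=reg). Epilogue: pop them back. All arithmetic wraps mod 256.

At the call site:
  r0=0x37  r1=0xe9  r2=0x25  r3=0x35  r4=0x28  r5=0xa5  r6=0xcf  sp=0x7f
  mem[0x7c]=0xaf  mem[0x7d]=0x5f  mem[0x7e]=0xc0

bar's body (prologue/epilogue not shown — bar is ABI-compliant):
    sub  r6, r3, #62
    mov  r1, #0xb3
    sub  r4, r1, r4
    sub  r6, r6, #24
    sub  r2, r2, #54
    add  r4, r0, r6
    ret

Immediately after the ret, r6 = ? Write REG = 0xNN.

prologue: push r6 → mem[0x7e]=0xcf, sp=0x7e
body[0] sub  r6, r3, #62 → r6=0xf7
body[1] mov  r1, #0xb3 → r1=0xb3
body[2] sub  r4, r1, r4 → r4=0x8b
body[3] sub  r6, r6, #24 → r6=0xdf
body[4] sub  r2, r2, #54 → r2=0xef
body[5] add  r4, r0, r6 → r4=0x16
epilogue: pop r6=0xcf, sp=0x7f
r6 is callee-saved → restored

REG = 0xcf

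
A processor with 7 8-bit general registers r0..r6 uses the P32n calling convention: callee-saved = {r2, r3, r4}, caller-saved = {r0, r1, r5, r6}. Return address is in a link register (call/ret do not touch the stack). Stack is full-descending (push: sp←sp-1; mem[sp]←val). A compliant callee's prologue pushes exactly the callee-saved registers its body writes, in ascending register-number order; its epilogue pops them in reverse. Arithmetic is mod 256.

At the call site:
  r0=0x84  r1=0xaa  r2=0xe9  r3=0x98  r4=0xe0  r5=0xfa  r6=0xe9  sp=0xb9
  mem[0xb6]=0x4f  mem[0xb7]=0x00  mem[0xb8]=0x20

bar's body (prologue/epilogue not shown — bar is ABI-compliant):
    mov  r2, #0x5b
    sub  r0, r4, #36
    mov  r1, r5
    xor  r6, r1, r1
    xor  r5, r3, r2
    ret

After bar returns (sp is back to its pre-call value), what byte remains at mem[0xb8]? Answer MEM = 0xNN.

prologue: push r2 → mem[0xb8]=0xe9, sp=0xb8
body[0] mov  r2, #0x5b → r2=0x5b
body[1] sub  r0, r4, #36 → r0=0xbc
body[2] mov  r1, r5 → r1=0xfa
body[3] xor  r6, r1, r1 → r6=0x00
body[4] xor  r5, r3, r2 → r5=0xc3
epilogue: pop r2=0xe9, sp=0xb9
prologue pushed ['r2'] at ['0xb8']

MEM = 0xe9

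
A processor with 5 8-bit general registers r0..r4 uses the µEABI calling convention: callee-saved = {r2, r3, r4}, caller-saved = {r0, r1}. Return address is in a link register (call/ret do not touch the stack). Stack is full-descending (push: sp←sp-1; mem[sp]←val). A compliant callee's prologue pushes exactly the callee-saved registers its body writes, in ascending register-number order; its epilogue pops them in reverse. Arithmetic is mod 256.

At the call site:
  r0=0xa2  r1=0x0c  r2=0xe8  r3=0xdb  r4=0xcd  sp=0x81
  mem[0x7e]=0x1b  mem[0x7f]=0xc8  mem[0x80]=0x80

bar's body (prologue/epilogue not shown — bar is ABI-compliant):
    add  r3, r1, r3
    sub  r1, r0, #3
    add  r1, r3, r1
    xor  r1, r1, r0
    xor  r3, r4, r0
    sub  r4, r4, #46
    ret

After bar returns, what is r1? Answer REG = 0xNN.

REG = 0x24

prologue: push r3 → mem[0x80]=0xdb, sp=0x80
prologue: push r4 → mem[0x7f]=0xcd, sp=0x7f
body[0] add  r3, r1, r3 → r3=0xe7
body[1] sub  r1, r0, #3 → r1=0x9f
body[2] add  r1, r3, r1 → r1=0x86
body[3] xor  r1, r1, r0 → r1=0x24
body[4] xor  r3, r4, r0 → r3=0x6f
body[5] sub  r4, r4, #46 → r4=0x9f
epilogue: pop r4=0xcd, sp=0x80
epilogue: pop r3=0xdb, sp=0x81
r1 is caller-saved → body value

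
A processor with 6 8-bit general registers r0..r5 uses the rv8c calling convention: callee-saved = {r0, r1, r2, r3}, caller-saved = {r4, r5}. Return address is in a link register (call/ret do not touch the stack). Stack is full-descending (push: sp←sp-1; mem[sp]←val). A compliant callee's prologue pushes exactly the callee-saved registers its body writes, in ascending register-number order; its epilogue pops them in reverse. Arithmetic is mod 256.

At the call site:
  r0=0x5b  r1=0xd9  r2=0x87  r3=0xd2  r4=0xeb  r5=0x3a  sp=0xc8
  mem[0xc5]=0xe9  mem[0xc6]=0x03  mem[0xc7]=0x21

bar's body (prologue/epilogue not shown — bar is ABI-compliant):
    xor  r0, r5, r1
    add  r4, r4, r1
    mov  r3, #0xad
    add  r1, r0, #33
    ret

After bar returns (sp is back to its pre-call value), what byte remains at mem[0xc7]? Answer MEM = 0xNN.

MEM = 0x5b

prologue: push r0 → mem[0xc7]=0x5b, sp=0xc7
prologue: push r1 → mem[0xc6]=0xd9, sp=0xc6
prologue: push r3 → mem[0xc5]=0xd2, sp=0xc5
body[0] xor  r0, r5, r1 → r0=0xe3
body[1] add  r4, r4, r1 → r4=0xc4
body[2] mov  r3, #0xad → r3=0xad
body[3] add  r1, r0, #33 → r1=0x04
epilogue: pop r3=0xd2, sp=0xc6
epilogue: pop r1=0xd9, sp=0xc7
epilogue: pop r0=0x5b, sp=0xc8
prologue pushed ['r0', 'r1', 'r3'] at ['0xc7', '0xc6', '0xc5']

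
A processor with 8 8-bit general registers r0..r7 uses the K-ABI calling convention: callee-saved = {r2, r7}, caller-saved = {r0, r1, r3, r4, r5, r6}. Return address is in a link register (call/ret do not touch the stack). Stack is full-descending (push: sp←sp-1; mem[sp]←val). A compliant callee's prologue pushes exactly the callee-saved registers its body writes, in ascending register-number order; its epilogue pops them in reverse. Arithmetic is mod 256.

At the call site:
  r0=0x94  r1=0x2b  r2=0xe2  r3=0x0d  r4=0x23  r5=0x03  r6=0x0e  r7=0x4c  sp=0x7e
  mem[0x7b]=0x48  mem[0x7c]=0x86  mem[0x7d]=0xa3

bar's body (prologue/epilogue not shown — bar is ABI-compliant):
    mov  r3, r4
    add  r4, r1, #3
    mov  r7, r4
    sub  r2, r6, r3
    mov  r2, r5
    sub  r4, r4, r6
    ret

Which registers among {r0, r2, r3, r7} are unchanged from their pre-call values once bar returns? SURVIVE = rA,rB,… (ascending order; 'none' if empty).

SURVIVE = r0,r2,r7

prologue: push r2 → mem[0x7d]=0xe2, sp=0x7d
prologue: push r7 → mem[0x7c]=0x4c, sp=0x7c
body[0] mov  r3, r4 → r3=0x23
body[1] add  r4, r1, #3 → r4=0x2e
body[2] mov  r7, r4 → r7=0x2e
body[3] sub  r2, r6, r3 → r2=0xeb
body[4] mov  r2, r5 → r2=0x03
body[5] sub  r4, r4, r6 → r4=0x20
epilogue: pop r7=0x4c, sp=0x7d
epilogue: pop r2=0xe2, sp=0x7e
r0: caller-saved, written=False
r2: callee-saved, written=True
r3: caller-saved, written=True
r7: callee-saved, written=True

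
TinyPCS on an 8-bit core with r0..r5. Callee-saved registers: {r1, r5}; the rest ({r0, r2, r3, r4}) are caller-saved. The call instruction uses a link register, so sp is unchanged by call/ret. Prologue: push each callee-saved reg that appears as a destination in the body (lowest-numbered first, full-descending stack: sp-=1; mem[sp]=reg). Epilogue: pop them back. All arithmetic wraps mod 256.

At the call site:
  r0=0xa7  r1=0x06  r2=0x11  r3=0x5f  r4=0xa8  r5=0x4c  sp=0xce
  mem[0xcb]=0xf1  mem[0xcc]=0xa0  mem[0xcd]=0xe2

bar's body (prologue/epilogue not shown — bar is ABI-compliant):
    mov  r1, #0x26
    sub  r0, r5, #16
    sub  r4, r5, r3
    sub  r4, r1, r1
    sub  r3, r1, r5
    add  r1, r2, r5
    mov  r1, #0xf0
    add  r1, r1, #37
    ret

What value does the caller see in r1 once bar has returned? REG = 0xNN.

prologue: push r1 → mem[0xcd]=0x06, sp=0xcd
body[0] mov  r1, #0x26 → r1=0x26
body[1] sub  r0, r5, #16 → r0=0x3c
body[2] sub  r4, r5, r3 → r4=0xed
body[3] sub  r4, r1, r1 → r4=0x00
body[4] sub  r3, r1, r5 → r3=0xda
body[5] add  r1, r2, r5 → r1=0x5d
body[6] mov  r1, #0xf0 → r1=0xf0
body[7] add  r1, r1, #37 → r1=0x15
epilogue: pop r1=0x06, sp=0xce
r1 is callee-saved → restored

REG = 0x06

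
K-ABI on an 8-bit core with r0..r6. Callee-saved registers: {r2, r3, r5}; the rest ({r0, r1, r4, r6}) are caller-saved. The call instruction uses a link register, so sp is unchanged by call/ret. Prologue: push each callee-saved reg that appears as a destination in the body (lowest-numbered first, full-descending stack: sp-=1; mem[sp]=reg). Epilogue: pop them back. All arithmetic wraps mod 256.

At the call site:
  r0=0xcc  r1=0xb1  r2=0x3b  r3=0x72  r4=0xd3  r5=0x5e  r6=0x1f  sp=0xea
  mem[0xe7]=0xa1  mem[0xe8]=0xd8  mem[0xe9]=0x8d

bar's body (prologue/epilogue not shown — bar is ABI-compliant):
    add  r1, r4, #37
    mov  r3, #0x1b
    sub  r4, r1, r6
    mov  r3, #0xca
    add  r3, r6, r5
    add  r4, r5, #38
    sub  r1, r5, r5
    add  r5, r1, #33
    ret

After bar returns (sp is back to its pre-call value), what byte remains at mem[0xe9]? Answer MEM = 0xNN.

MEM = 0x72

prologue: push r3 -> mem[0xe9]=0x72, sp=0xe9
prologue: push r5 -> mem[0xe8]=0x5e, sp=0xe8
body[0] add  r1, r4, #37 -> r1=0xf8
body[1] mov  r3, #0x1b -> r3=0x1b
body[2] sub  r4, r1, r6 -> r4=0xd9
body[3] mov  r3, #0xca -> r3=0xca
body[4] add  r3, r6, r5 -> r3=0x7d
body[5] add  r4, r5, #38 -> r4=0x84
body[6] sub  r1, r5, r5 -> r1=0x00
body[7] add  r5, r1, #33 -> r5=0x21
epilogue: pop r5=0x5e, sp=0xe9
epilogue: pop r3=0x72, sp=0xea
prologue pushed ['r3', 'r5'] at ['0xe9', '0xe8']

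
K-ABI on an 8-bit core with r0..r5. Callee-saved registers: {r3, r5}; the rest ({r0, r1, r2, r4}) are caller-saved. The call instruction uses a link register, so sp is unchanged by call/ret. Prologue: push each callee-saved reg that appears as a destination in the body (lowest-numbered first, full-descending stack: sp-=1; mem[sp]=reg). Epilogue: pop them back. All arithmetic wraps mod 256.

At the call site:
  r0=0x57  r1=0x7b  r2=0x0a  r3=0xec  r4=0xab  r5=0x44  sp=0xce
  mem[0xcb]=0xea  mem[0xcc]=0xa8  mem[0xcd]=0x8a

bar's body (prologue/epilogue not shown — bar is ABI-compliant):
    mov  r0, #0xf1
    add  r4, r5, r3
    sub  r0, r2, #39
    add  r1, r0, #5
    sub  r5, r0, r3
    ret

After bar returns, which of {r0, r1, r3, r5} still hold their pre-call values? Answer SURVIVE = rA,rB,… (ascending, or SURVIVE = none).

SURVIVE = r3,r5

prologue: push r5 -> mem[0xcd]=0x44, sp=0xcd
body[0] mov  r0, #0xf1 -> r0=0xf1
body[1] add  r4, r5, r3 -> r4=0x30
body[2] sub  r0, r2, #39 -> r0=0xe3
body[3] add  r1, r0, #5 -> r1=0xe8
body[4] sub  r5, r0, r3 -> r5=0xf7
epilogue: pop r5=0x44, sp=0xce
r0: caller-saved, written=True
r1: caller-saved, written=True
r3: callee-saved, written=False
r5: callee-saved, written=True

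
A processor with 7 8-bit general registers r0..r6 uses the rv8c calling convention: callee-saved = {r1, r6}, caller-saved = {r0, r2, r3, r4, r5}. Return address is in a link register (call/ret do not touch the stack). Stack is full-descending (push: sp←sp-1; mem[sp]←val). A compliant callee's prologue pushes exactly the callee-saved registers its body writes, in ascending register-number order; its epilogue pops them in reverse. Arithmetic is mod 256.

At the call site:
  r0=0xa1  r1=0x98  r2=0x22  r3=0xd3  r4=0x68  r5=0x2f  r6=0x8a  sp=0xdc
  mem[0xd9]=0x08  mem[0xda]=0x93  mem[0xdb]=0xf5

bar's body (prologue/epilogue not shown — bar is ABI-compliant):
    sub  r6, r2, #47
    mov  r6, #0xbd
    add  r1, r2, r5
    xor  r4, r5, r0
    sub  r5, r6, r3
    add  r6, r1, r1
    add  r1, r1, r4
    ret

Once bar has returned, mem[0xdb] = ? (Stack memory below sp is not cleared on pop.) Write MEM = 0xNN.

prologue: push r1 -> mem[0xdb]=0x98, sp=0xdb
prologue: push r6 -> mem[0xda]=0x8a, sp=0xda
body[0] sub  r6, r2, #47 -> r6=0xf3
body[1] mov  r6, #0xbd -> r6=0xbd
body[2] add  r1, r2, r5 -> r1=0x51
body[3] xor  r4, r5, r0 -> r4=0x8e
body[4] sub  r5, r6, r3 -> r5=0xea
body[5] add  r6, r1, r1 -> r6=0xa2
body[6] add  r1, r1, r4 -> r1=0xdf
epilogue: pop r6=0x8a, sp=0xdb
epilogue: pop r1=0x98, sp=0xdc
prologue pushed ['r1', 'r6'] at ['0xdb', '0xda']

MEM = 0x98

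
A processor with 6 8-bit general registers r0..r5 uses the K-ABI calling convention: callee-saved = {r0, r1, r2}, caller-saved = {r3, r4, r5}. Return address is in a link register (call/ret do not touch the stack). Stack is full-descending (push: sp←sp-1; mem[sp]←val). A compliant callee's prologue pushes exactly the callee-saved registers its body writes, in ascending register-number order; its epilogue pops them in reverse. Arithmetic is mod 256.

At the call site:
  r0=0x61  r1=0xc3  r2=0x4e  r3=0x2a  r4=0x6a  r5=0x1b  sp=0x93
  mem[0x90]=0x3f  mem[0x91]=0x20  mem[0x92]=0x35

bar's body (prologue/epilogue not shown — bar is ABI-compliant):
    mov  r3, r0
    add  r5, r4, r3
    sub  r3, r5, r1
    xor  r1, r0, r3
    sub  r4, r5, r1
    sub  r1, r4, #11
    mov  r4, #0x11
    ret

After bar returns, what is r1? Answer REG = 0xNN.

prologue: push r1 -> mem[0x92]=0xc3, sp=0x92
body[0] mov  r3, r0 -> r3=0x61
body[1] add  r5, r4, r3 -> r5=0xcb
body[2] sub  r3, r5, r1 -> r3=0x08
body[3] xor  r1, r0, r3 -> r1=0x69
body[4] sub  r4, r5, r1 -> r4=0x62
body[5] sub  r1, r4, #11 -> r1=0x57
body[6] mov  r4, #0x11 -> r4=0x11
epilogue: pop r1=0xc3, sp=0x93
r1 is callee-saved -> restored

REG = 0xc3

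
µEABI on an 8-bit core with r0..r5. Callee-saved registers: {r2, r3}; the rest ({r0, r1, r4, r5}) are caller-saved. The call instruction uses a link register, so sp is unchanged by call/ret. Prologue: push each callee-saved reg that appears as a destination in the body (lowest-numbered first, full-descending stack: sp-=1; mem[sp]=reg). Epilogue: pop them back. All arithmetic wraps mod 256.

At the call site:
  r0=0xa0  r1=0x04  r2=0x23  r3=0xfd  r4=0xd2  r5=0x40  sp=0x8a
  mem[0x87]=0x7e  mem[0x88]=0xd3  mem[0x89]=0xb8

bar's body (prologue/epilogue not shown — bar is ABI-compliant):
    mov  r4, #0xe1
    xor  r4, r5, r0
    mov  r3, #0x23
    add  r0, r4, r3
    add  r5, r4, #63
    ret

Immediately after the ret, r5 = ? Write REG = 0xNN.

prologue: push r3 -> mem[0x89]=0xfd, sp=0x89
body[0] mov  r4, #0xe1 -> r4=0xe1
body[1] xor  r4, r5, r0 -> r4=0xe0
body[2] mov  r3, #0x23 -> r3=0x23
body[3] add  r0, r4, r3 -> r0=0x03
body[4] add  r5, r4, #63 -> r5=0x1f
epilogue: pop r3=0xfd, sp=0x8a
r5 is caller-saved -> body value

REG = 0x1f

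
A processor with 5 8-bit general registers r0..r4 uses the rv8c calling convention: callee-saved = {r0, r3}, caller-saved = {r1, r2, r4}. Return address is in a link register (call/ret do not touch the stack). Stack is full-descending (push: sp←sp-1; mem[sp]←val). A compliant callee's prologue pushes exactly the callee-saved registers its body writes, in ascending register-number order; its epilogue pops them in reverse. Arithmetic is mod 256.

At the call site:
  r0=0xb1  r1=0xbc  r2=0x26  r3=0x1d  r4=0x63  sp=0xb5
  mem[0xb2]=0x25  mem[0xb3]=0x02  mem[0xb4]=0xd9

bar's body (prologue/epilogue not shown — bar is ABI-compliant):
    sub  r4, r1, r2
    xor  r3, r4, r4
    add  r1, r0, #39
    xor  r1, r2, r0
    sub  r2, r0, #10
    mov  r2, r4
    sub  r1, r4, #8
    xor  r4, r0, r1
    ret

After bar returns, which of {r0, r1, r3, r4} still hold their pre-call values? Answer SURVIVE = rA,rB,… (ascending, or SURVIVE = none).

prologue: push r3 → mem[0xb4]=0x1d, sp=0xb4
body[0] sub  r4, r1, r2 → r4=0x96
body[1] xor  r3, r4, r4 → r3=0x00
body[2] add  r1, r0, #39 → r1=0xd8
body[3] xor  r1, r2, r0 → r1=0x97
body[4] sub  r2, r0, #10 → r2=0xa7
body[5] mov  r2, r4 → r2=0x96
body[6] sub  r1, r4, #8 → r1=0x8e
body[7] xor  r4, r0, r1 → r4=0x3f
epilogue: pop r3=0x1d, sp=0xb5
r0: callee-saved, written=False
r1: caller-saved, written=True
r3: callee-saved, written=True
r4: caller-saved, written=True

SURVIVE = r0,r3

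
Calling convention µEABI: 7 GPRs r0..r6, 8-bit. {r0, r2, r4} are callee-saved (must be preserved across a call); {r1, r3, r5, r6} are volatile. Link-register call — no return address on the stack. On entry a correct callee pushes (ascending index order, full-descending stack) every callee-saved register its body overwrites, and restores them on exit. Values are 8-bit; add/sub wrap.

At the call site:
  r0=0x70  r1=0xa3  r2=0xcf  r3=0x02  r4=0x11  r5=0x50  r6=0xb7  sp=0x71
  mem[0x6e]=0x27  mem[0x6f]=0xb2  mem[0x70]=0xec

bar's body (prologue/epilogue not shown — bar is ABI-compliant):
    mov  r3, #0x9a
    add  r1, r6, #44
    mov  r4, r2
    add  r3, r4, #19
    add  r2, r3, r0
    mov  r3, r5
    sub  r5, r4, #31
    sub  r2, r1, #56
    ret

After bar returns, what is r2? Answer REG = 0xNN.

prologue: push r2 -> mem[0x70]=0xcf, sp=0x70
prologue: push r4 -> mem[0x6f]=0x11, sp=0x6f
body[0] mov  r3, #0x9a -> r3=0x9a
body[1] add  r1, r6, #44 -> r1=0xe3
body[2] mov  r4, r2 -> r4=0xcf
body[3] add  r3, r4, #19 -> r3=0xe2
body[4] add  r2, r3, r0 -> r2=0x52
body[5] mov  r3, r5 -> r3=0x50
body[6] sub  r5, r4, #31 -> r5=0xb0
body[7] sub  r2, r1, #56 -> r2=0xab
epilogue: pop r4=0x11, sp=0x70
epilogue: pop r2=0xcf, sp=0x71
r2 is callee-saved -> restored

REG = 0xcf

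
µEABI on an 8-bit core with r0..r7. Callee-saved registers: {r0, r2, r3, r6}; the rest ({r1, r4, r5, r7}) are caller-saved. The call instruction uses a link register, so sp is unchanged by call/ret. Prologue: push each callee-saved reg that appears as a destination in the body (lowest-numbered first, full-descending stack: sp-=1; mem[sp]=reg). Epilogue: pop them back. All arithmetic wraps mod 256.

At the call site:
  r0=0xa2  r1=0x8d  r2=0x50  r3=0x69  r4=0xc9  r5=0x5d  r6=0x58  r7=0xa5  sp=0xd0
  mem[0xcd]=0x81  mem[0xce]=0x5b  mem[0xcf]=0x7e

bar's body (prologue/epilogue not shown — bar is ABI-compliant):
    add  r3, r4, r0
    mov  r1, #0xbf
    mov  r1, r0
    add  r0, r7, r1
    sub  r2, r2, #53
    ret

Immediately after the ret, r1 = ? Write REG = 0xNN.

prologue: push r0 → mem[0xcf]=0xa2, sp=0xcf
prologue: push r2 → mem[0xce]=0x50, sp=0xce
prologue: push r3 → mem[0xcd]=0x69, sp=0xcd
body[0] add  r3, r4, r0 → r3=0x6b
body[1] mov  r1, #0xbf → r1=0xbf
body[2] mov  r1, r0 → r1=0xa2
body[3] add  r0, r7, r1 → r0=0x47
body[4] sub  r2, r2, #53 → r2=0x1b
epilogue: pop r3=0x69, sp=0xce
epilogue: pop r2=0x50, sp=0xcf
epilogue: pop r0=0xa2, sp=0xd0
r1 is caller-saved → body value

REG = 0xa2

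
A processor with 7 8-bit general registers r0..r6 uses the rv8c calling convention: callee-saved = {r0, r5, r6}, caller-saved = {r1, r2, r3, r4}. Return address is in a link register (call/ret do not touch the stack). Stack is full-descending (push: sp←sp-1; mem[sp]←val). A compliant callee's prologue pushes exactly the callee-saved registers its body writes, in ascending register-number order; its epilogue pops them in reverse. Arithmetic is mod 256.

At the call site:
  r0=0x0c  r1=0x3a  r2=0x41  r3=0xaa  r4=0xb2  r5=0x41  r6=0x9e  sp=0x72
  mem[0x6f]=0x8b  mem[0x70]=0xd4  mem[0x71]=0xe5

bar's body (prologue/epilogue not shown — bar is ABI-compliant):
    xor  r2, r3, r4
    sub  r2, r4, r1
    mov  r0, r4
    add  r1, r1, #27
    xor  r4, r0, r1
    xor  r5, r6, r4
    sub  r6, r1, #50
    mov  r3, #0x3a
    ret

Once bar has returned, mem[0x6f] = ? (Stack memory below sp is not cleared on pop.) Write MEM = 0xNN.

MEM = 0x9e

prologue: push r0 -> mem[0x71]=0x0c, sp=0x71
prologue: push r5 -> mem[0x70]=0x41, sp=0x70
prologue: push r6 -> mem[0x6f]=0x9e, sp=0x6f
body[0] xor  r2, r3, r4 -> r2=0x18
body[1] sub  r2, r4, r1 -> r2=0x78
body[2] mov  r0, r4 -> r0=0xb2
body[3] add  r1, r1, #27 -> r1=0x55
body[4] xor  r4, r0, r1 -> r4=0xe7
body[5] xor  r5, r6, r4 -> r5=0x79
body[6] sub  r6, r1, #50 -> r6=0x23
body[7] mov  r3, #0x3a -> r3=0x3a
epilogue: pop r6=0x9e, sp=0x70
epilogue: pop r5=0x41, sp=0x71
epilogue: pop r0=0x0c, sp=0x72
prologue pushed ['r0', 'r5', 'r6'] at ['0x71', '0x70', '0x6f']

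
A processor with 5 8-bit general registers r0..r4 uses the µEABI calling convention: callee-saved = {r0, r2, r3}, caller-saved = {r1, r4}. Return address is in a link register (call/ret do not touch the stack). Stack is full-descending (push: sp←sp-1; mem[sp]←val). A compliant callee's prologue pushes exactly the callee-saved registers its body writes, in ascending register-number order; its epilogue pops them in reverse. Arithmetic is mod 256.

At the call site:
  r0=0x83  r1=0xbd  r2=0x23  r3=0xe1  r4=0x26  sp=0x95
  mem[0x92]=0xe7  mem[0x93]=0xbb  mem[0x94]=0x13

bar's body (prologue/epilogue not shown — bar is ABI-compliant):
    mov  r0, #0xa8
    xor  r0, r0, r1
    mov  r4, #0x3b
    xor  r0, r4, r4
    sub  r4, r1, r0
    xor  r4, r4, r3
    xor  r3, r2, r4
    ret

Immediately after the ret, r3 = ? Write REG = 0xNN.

prologue: push r0 -> mem[0x94]=0x83, sp=0x94
prologue: push r3 -> mem[0x93]=0xe1, sp=0x93
body[0] mov  r0, #0xa8 -> r0=0xa8
body[1] xor  r0, r0, r1 -> r0=0x15
body[2] mov  r4, #0x3b -> r4=0x3b
body[3] xor  r0, r4, r4 -> r0=0x00
body[4] sub  r4, r1, r0 -> r4=0xbd
body[5] xor  r4, r4, r3 -> r4=0x5c
body[6] xor  r3, r2, r4 -> r3=0x7f
epilogue: pop r3=0xe1, sp=0x94
epilogue: pop r0=0x83, sp=0x95
r3 is callee-saved -> restored

REG = 0xe1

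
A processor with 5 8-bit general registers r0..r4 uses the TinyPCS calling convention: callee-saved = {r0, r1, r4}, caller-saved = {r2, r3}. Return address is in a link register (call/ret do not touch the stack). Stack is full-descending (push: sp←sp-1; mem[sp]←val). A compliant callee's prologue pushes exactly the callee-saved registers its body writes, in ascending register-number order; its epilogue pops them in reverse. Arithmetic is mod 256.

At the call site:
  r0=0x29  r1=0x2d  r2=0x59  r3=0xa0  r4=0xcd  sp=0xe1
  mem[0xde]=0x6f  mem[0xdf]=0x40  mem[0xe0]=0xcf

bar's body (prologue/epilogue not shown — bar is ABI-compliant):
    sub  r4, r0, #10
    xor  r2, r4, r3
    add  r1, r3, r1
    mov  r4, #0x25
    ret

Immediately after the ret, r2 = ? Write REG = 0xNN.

REG = 0xbf

prologue: push r1 -> mem[0xe0]=0x2d, sp=0xe0
prologue: push r4 -> mem[0xdf]=0xcd, sp=0xdf
body[0] sub  r4, r0, #10 -> r4=0x1f
body[1] xor  r2, r4, r3 -> r2=0xbf
body[2] add  r1, r3, r1 -> r1=0xcd
body[3] mov  r4, #0x25 -> r4=0x25
epilogue: pop r4=0xcd, sp=0xe0
epilogue: pop r1=0x2d, sp=0xe1
r2 is caller-saved -> body value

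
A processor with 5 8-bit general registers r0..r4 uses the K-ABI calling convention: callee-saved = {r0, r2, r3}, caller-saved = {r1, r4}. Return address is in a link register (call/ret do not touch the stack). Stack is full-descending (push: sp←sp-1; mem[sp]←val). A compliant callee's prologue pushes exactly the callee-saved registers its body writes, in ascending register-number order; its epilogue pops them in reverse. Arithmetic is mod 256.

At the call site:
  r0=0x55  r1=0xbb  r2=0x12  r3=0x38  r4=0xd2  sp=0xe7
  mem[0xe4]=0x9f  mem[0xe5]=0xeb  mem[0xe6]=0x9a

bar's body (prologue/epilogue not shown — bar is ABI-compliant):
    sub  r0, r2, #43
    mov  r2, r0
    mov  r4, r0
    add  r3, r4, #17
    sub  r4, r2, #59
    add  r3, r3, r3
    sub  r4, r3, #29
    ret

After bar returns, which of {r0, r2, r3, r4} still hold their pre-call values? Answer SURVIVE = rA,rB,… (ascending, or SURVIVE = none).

prologue: push r0 -> mem[0xe6]=0x55, sp=0xe6
prologue: push r2 -> mem[0xe5]=0x12, sp=0xe5
prologue: push r3 -> mem[0xe4]=0x38, sp=0xe4
body[0] sub  r0, r2, #43 -> r0=0xe7
body[1] mov  r2, r0 -> r2=0xe7
body[2] mov  r4, r0 -> r4=0xe7
body[3] add  r3, r4, #17 -> r3=0xf8
body[4] sub  r4, r2, #59 -> r4=0xac
body[5] add  r3, r3, r3 -> r3=0xf0
body[6] sub  r4, r3, #29 -> r4=0xd3
epilogue: pop r3=0x38, sp=0xe5
epilogue: pop r2=0x12, sp=0xe6
epilogue: pop r0=0x55, sp=0xe7
r0: callee-saved, written=True
r2: callee-saved, written=True
r3: callee-saved, written=True
r4: caller-saved, written=True

SURVIVE = r0,r2,r3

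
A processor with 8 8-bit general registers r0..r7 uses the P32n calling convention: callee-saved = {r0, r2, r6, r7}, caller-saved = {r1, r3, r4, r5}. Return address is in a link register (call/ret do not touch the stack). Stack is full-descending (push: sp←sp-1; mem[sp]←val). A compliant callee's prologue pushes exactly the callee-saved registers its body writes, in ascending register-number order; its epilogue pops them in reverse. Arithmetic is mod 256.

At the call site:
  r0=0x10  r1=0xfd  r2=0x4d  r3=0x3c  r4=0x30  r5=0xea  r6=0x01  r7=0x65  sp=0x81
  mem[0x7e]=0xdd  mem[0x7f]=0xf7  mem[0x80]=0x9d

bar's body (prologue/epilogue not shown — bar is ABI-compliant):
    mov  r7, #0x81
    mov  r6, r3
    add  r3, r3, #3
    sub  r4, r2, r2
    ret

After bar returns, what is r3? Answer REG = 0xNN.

REG = 0x3f

prologue: push r6 -> mem[0x80]=0x01, sp=0x80
prologue: push r7 -> mem[0x7f]=0x65, sp=0x7f
body[0] mov  r7, #0x81 -> r7=0x81
body[1] mov  r6, r3 -> r6=0x3c
body[2] add  r3, r3, #3 -> r3=0x3f
body[3] sub  r4, r2, r2 -> r4=0x00
epilogue: pop r7=0x65, sp=0x80
epilogue: pop r6=0x01, sp=0x81
r3 is caller-saved -> body value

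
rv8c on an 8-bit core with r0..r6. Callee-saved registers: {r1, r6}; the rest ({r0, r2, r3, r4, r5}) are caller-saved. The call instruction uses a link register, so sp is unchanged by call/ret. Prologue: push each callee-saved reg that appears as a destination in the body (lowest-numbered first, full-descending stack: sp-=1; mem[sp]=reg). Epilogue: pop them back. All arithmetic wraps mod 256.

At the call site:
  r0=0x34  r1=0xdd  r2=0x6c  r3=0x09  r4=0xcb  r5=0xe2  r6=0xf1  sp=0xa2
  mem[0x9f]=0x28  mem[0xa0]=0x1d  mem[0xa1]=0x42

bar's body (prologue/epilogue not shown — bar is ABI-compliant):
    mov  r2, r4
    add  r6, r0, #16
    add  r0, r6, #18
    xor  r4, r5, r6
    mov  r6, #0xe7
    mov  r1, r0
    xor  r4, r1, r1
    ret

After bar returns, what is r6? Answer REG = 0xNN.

REG = 0xf1

prologue: push r1 → mem[0xa1]=0xdd, sp=0xa1
prologue: push r6 → mem[0xa0]=0xf1, sp=0xa0
body[0] mov  r2, r4 → r2=0xcb
body[1] add  r6, r0, #16 → r6=0x44
body[2] add  r0, r6, #18 → r0=0x56
body[3] xor  r4, r5, r6 → r4=0xa6
body[4] mov  r6, #0xe7 → r6=0xe7
body[5] mov  r1, r0 → r1=0x56
body[6] xor  r4, r1, r1 → r4=0x00
epilogue: pop r6=0xf1, sp=0xa1
epilogue: pop r1=0xdd, sp=0xa2
r6 is callee-saved → restored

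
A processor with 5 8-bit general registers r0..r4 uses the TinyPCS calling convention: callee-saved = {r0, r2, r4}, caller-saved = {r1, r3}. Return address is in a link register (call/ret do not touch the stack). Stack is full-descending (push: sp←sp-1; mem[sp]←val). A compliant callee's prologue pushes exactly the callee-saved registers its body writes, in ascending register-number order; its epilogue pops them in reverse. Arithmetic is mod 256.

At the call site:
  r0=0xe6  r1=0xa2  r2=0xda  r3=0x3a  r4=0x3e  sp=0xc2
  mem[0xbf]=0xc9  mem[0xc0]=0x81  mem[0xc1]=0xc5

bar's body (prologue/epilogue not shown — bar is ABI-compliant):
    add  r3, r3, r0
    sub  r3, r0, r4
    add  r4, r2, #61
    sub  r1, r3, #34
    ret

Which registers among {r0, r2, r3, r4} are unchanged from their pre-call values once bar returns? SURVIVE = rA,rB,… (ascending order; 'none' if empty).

prologue: push r4 → mem[0xc1]=0x3e, sp=0xc1
body[0] add  r3, r3, r0 → r3=0x20
body[1] sub  r3, r0, r4 → r3=0xa8
body[2] add  r4, r2, #61 → r4=0x17
body[3] sub  r1, r3, #34 → r1=0x86
epilogue: pop r4=0x3e, sp=0xc2
r0: callee-saved, written=False
r2: callee-saved, written=False
r3: caller-saved, written=True
r4: callee-saved, written=True

SURVIVE = r0,r2,r4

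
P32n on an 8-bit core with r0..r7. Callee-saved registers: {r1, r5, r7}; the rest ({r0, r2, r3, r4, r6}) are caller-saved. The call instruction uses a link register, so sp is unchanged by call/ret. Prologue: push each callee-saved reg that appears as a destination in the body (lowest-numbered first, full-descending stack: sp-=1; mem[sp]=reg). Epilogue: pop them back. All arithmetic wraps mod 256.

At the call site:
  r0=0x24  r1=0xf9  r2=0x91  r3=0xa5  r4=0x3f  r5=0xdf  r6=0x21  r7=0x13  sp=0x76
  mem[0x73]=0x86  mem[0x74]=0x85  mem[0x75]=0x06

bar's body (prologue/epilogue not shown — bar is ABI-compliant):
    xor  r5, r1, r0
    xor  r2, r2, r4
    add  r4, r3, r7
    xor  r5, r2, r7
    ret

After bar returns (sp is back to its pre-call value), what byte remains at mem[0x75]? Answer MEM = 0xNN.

prologue: push r5 -> mem[0x75]=0xdf, sp=0x75
body[0] xor  r5, r1, r0 -> r5=0xdd
body[1] xor  r2, r2, r4 -> r2=0xae
body[2] add  r4, r3, r7 -> r4=0xb8
body[3] xor  r5, r2, r7 -> r5=0xbd
epilogue: pop r5=0xdf, sp=0x76
prologue pushed ['r5'] at ['0x75']

MEM = 0xdf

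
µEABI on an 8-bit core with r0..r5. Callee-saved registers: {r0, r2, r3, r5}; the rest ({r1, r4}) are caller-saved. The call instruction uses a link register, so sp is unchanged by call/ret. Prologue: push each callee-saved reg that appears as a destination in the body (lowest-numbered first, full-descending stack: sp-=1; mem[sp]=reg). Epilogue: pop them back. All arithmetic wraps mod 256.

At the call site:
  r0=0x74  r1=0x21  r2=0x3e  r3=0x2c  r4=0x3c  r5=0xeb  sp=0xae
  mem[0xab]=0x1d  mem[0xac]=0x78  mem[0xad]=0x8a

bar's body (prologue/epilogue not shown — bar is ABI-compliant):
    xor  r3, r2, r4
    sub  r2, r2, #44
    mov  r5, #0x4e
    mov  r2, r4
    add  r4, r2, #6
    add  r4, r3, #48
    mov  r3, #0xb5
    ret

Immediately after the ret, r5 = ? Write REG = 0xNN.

prologue: push r2 -> mem[0xad]=0x3e, sp=0xad
prologue: push r3 -> mem[0xac]=0x2c, sp=0xac
prologue: push r5 -> mem[0xab]=0xeb, sp=0xab
body[0] xor  r3, r2, r4 -> r3=0x02
body[1] sub  r2, r2, #44 -> r2=0x12
body[2] mov  r5, #0x4e -> r5=0x4e
body[3] mov  r2, r4 -> r2=0x3c
body[4] add  r4, r2, #6 -> r4=0x42
body[5] add  r4, r3, #48 -> r4=0x32
body[6] mov  r3, #0xb5 -> r3=0xb5
epilogue: pop r5=0xeb, sp=0xac
epilogue: pop r3=0x2c, sp=0xad
epilogue: pop r2=0x3e, sp=0xae
r5 is callee-saved -> restored

REG = 0xeb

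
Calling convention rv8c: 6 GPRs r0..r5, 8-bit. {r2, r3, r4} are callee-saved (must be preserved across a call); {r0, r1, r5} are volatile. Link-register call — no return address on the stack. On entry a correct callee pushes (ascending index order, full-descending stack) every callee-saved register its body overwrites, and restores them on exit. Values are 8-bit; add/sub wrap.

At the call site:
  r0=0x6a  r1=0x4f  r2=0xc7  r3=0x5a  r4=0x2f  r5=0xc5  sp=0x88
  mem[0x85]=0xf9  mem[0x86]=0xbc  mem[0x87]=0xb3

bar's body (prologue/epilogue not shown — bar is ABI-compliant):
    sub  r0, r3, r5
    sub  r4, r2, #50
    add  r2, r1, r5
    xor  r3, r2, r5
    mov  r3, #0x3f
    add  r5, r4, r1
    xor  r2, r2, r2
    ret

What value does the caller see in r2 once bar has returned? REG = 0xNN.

REG = 0xc7

prologue: push r2 -> mem[0x87]=0xc7, sp=0x87
prologue: push r3 -> mem[0x86]=0x5a, sp=0x86
prologue: push r4 -> mem[0x85]=0x2f, sp=0x85
body[0] sub  r0, r3, r5 -> r0=0x95
body[1] sub  r4, r2, #50 -> r4=0x95
body[2] add  r2, r1, r5 -> r2=0x14
body[3] xor  r3, r2, r5 -> r3=0xd1
body[4] mov  r3, #0x3f -> r3=0x3f
body[5] add  r5, r4, r1 -> r5=0xe4
body[6] xor  r2, r2, r2 -> r2=0x00
epilogue: pop r4=0x2f, sp=0x86
epilogue: pop r3=0x5a, sp=0x87
epilogue: pop r2=0xc7, sp=0x88
r2 is callee-saved -> restored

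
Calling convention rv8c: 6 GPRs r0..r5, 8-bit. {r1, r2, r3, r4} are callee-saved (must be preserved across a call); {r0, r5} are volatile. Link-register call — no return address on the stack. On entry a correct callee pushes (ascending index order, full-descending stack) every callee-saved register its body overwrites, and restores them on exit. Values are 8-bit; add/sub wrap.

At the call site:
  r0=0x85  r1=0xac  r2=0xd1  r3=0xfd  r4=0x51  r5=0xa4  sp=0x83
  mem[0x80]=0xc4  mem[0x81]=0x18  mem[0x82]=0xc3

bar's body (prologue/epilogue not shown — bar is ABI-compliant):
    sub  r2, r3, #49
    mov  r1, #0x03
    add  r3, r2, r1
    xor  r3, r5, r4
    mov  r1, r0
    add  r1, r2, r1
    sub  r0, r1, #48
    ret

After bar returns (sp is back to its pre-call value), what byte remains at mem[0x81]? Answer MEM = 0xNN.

prologue: push r1 -> mem[0x82]=0xac, sp=0x82
prologue: push r2 -> mem[0x81]=0xd1, sp=0x81
prologue: push r3 -> mem[0x80]=0xfd, sp=0x80
body[0] sub  r2, r3, #49 -> r2=0xcc
body[1] mov  r1, #0x03 -> r1=0x03
body[2] add  r3, r2, r1 -> r3=0xcf
body[3] xor  r3, r5, r4 -> r3=0xf5
body[4] mov  r1, r0 -> r1=0x85
body[5] add  r1, r2, r1 -> r1=0x51
body[6] sub  r0, r1, #48 -> r0=0x21
epilogue: pop r3=0xfd, sp=0x81
epilogue: pop r2=0xd1, sp=0x82
epilogue: pop r1=0xac, sp=0x83
prologue pushed ['r1', 'r2', 'r3'] at ['0x82', '0x81', '0x80']

MEM = 0xd1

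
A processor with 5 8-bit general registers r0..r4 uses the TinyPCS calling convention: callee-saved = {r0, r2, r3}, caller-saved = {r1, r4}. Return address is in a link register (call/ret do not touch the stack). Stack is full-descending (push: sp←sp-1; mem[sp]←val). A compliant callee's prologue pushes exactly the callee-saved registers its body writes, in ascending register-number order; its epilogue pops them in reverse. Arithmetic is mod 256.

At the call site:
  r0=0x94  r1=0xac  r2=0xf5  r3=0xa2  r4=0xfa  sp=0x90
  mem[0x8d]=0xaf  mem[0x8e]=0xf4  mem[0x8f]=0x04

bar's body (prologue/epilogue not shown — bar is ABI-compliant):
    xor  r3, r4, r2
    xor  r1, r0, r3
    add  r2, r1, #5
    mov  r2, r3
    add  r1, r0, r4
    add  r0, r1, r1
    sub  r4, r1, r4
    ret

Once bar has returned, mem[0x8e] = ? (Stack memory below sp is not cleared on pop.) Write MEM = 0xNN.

prologue: push r0 → mem[0x8f]=0x94, sp=0x8f
prologue: push r2 → mem[0x8e]=0xf5, sp=0x8e
prologue: push r3 → mem[0x8d]=0xa2, sp=0x8d
body[0] xor  r3, r4, r2 → r3=0x0f
body[1] xor  r1, r0, r3 → r1=0x9b
body[2] add  r2, r1, #5 → r2=0xa0
body[3] mov  r2, r3 → r2=0x0f
body[4] add  r1, r0, r4 → r1=0x8e
body[5] add  r0, r1, r1 → r0=0x1c
body[6] sub  r4, r1, r4 → r4=0x94
epilogue: pop r3=0xa2, sp=0x8e
epilogue: pop r2=0xf5, sp=0x8f
epilogue: pop r0=0x94, sp=0x90
prologue pushed ['r0', 'r2', 'r3'] at ['0x8f', '0x8e', '0x8d']

MEM = 0xf5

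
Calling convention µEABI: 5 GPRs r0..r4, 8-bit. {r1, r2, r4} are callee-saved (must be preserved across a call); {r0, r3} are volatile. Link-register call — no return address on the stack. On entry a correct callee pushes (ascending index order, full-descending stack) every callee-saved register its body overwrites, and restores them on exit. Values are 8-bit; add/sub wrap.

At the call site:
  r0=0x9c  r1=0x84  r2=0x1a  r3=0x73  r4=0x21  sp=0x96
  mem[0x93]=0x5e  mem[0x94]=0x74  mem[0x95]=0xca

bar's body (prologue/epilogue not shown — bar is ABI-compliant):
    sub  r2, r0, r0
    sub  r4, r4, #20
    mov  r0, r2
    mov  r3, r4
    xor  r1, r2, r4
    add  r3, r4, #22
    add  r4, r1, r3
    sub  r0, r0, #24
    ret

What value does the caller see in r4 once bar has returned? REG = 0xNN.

REG = 0x21

prologue: push r1 → mem[0x95]=0x84, sp=0x95
prologue: push r2 → mem[0x94]=0x1a, sp=0x94
prologue: push r4 → mem[0x93]=0x21, sp=0x93
body[0] sub  r2, r0, r0 → r2=0x00
body[1] sub  r4, r4, #20 → r4=0x0d
body[2] mov  r0, r2 → r0=0x00
body[3] mov  r3, r4 → r3=0x0d
body[4] xor  r1, r2, r4 → r1=0x0d
body[5] add  r3, r4, #22 → r3=0x23
body[6] add  r4, r1, r3 → r4=0x30
body[7] sub  r0, r0, #24 → r0=0xe8
epilogue: pop r4=0x21, sp=0x94
epilogue: pop r2=0x1a, sp=0x95
epilogue: pop r1=0x84, sp=0x96
r4 is callee-saved → restored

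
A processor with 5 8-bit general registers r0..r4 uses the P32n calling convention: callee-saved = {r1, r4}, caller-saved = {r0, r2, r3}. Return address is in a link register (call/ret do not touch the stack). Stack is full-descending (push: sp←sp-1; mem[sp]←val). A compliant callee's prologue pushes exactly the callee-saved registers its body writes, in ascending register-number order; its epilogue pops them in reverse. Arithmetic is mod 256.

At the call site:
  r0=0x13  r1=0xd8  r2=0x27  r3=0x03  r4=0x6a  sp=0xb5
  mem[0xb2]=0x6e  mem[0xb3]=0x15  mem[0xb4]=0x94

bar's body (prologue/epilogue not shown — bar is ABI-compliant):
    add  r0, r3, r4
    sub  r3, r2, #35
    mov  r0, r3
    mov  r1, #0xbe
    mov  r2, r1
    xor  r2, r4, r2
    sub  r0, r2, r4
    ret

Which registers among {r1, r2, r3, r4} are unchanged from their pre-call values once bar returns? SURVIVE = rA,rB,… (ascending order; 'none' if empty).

prologue: push r1 → mem[0xb4]=0xd8, sp=0xb4
body[0] add  r0, r3, r4 → r0=0x6d
body[1] sub  r3, r2, #35 → r3=0x04
body[2] mov  r0, r3 → r0=0x04
body[3] mov  r1, #0xbe → r1=0xbe
body[4] mov  r2, r1 → r2=0xbe
body[5] xor  r2, r4, r2 → r2=0xd4
body[6] sub  r0, r2, r4 → r0=0x6a
epilogue: pop r1=0xd8, sp=0xb5
r1: callee-saved, written=True
r2: caller-saved, written=True
r3: caller-saved, written=True
r4: callee-saved, written=False

SURVIVE = r1,r4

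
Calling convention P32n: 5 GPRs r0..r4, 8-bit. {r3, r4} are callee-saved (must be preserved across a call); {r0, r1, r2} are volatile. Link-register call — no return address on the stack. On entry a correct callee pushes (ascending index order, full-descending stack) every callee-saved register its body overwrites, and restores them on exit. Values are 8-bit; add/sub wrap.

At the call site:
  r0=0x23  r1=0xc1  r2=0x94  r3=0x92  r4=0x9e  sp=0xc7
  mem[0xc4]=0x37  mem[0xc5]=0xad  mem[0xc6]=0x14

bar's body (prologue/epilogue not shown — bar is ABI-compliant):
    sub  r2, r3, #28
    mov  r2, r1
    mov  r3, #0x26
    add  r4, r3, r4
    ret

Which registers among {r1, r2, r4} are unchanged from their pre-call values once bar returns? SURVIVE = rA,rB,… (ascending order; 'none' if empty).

SURVIVE = r1,r4

prologue: push r3 → mem[0xc6]=0x92, sp=0xc6
prologue: push r4 → mem[0xc5]=0x9e, sp=0xc5
body[0] sub  r2, r3, #28 → r2=0x76
body[1] mov  r2, r1 → r2=0xc1
body[2] mov  r3, #0x26 → r3=0x26
body[3] add  r4, r3, r4 → r4=0xc4
epilogue: pop r4=0x9e, sp=0xc6
epilogue: pop r3=0x92, sp=0xc7
r1: caller-saved, written=False
r2: caller-saved, written=True
r4: callee-saved, written=True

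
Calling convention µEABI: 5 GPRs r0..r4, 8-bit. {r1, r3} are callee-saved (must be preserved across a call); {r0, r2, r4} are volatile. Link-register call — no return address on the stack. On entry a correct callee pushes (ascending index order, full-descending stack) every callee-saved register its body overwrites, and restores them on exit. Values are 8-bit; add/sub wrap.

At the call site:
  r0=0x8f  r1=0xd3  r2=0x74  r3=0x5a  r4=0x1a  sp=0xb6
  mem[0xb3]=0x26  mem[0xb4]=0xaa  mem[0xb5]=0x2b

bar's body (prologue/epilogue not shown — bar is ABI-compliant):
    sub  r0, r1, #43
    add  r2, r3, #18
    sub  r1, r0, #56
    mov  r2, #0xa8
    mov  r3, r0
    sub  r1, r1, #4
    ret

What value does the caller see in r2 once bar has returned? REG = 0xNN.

prologue: push r1 → mem[0xb5]=0xd3, sp=0xb5
prologue: push r3 → mem[0xb4]=0x5a, sp=0xb4
body[0] sub  r0, r1, #43 → r0=0xa8
body[1] add  r2, r3, #18 → r2=0x6c
body[2] sub  r1, r0, #56 → r1=0x70
body[3] mov  r2, #0xa8 → r2=0xa8
body[4] mov  r3, r0 → r3=0xa8
body[5] sub  r1, r1, #4 → r1=0x6c
epilogue: pop r3=0x5a, sp=0xb5
epilogue: pop r1=0xd3, sp=0xb6
r2 is caller-saved → body value

REG = 0xa8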